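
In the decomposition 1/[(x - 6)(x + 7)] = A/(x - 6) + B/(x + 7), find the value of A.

Cover-up at x = 6: A = 1/(6 + 7) = 1/13


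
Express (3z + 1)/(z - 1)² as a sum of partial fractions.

(3z + 1) = A(z - 1) + B. At z = 1: B = 3·1 + 1 = 4. Coeff of z: A = 3
Result: 3/(z - 1) + 4/(z - 1)²


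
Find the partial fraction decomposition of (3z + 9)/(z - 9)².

(3z + 9) = α(z - 9) + β. At z = 9: β = 3·9 + 9 = 36. Coeff of z: α = 3
Result: 3/(z - 9) + 36/(z - 9)²


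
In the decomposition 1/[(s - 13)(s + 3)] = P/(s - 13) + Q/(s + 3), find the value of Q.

Cover-up at s = -3: Q = 1/(-3 - 13) = -1/16


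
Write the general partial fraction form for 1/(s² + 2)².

Repeated quadratic factor: (Ps + Q)/(s² + 2) + (Rs + S)/(s² + 2)²


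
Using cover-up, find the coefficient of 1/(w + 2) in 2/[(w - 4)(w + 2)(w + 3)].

Cover (w + 2), set w=-2: 2/[(-2 - 4)(-2 + 3)] = -1/3


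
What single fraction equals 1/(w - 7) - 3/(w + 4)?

Common denominator (w - 7)(w + 4). Numerator: 1(w + 4) - 3(w - 7) = (w + 4) - (3w - 21) = -2w + 25
Result: (-2w + 25)/[(w - 7)(w + 4)]


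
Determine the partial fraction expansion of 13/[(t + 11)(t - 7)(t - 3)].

Using cover-up method: A = 13/252, B = 13/72, C = -13/56
Result: (13/252)/(t + 11) + (13/72)/(t - 7) - (13/56)/(t - 3)


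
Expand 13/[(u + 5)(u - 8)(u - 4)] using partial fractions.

Using cover-up method: P = 1/9, Q = 1/4, R = -13/36
Result: (1/9)/(u + 5) + (1/4)/(u - 8) - (13/36)/(u - 4)


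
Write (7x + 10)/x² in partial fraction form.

(7x + 10) = Ax + B. At x = 0: B = 7·0 + 10 = 10. Coeff of x: A = 7
Result: 7/x + 10/x²


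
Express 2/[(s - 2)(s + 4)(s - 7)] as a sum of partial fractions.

Using cover-up method: P = -1/15, Q = 1/33, R = 2/55
Result: (-1/15)/(s - 2) + (1/33)/(s + 4) + (2/55)/(s - 7)


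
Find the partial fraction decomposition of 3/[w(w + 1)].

3/w(w + 1) = P/w + Q/(w + 1). P = 3/(0 + 1) = 3, Q = 3/(-1 - 0) = -3
Result: 3/w - 3/(w + 1)


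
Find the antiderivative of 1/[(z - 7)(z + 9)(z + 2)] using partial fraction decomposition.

Cover-up: P = 1/144, Q = 1/112, R = -1/63. Decomposition: (1/144)/(z - 7) + (1/112)/(z + 9) - (1/63)/(z + 2). Integrate each term: (1/144) ln|(z - 7)| + (1/112) ln|(z + 9)| - (1/63) ln|(z + 2)| + C


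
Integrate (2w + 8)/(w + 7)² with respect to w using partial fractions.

Decompose: A = 2, B = 2·(-7) + 8 = -6, so (2w + 8)/(w + 7)² = 2/(w + 7) - 6/(w + 7)². Integrate: ∫ A/(w + 7) dw = 2 ln|(w + 7)|; ∫ B/(w + 7)² dw = 6/(w + 7). Sum: 2 ln|(w + 7)| + 6/(w + 7) + C


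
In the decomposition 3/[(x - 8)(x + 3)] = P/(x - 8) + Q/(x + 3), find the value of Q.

Cover-up at x = -3: Q = 3/(-3 - 8) = -3/11


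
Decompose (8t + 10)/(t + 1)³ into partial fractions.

(8t + 10) = α(t + 1)² + β(t + 1) + γ. At t = -1: γ = 8·(-1) + 10 = 2. Coefficients: α = 0, β = 8
Result: 8/(t + 1)² + 2/(t + 1)³


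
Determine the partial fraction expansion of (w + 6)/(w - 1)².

(w + 6) = α(w - 1) + β. At w = 1: β = 1·1 + 6 = 7. Coeff of w: α = 1
Result: 1/(w - 1) + 7/(w - 1)²


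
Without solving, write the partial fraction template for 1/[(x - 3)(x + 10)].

Distinct linear factors: α/(x - 3) + β/(x + 10)


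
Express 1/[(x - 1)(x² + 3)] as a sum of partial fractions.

Cover-up at x = 1: P = 1/(1² + 3) = 1/4. Then Q = -P = -1/4, R = -P·(0 + 1) = -1/4
Result: (1/4)/(x - 1) - ((1/4)x + 1/4)/(x² + 3)


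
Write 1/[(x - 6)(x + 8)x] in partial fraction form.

Using cover-up method: P = 1/84, Q = 1/112, R = -1/48
Result: (1/84)/(x - 6) + (1/112)/(x + 8) - (1/48)/x


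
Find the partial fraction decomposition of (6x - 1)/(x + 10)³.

(6x - 1) = α(x + 10)² + β(x + 10) + γ. At x = -10: γ = 6·(-10) - 1 = -61. Coefficients: α = 0, β = 6
Result: 6/(x + 10)² - 61/(x + 10)³


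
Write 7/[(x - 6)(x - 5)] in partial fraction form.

7/(x - 6)(x - 5) = A/(x - 6) + B/(x - 5). A = 7/(6 - 5) = 7, B = 7/(5 - 6) = -7
Result: 7/(x - 6) - 7/(x - 5)


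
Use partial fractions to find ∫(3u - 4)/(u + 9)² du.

Decompose: α = 3, β = 3·(-9) - 4 = -31, so (3u - 4)/(u + 9)² = 3/(u + 9) - 31/(u + 9)². Integrate: ∫ α/(u + 9) du = 3 ln|(u + 9)|; ∫ β/(u + 9)² du = 31/(u + 9). Sum: 3 ln|(u + 9)| + 31/(u + 9) + C


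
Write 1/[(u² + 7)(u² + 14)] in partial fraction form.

Coefficient matching gives P = R = 0, Q = 1/(14-7) = 1/7, S = -Q = -1/7
Result: (1/7)/(u² + 7) - (1/7)/(u² + 14)


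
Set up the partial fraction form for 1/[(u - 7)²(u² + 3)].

Repeated linear + quadratic: A/(u - 7) + B/(u - 7)² + (Cu + D)/(u² + 3)


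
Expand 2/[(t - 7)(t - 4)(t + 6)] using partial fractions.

Using cover-up method: P = 2/39, Q = -1/15, R = 1/65
Result: (2/39)/(t - 7) - (1/15)/(t - 4) + (1/65)/(t + 6)


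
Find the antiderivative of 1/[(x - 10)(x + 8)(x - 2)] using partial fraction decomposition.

Cover-up: α = 1/144, β = 1/180, γ = -1/80. Decomposition: (1/144)/(x - 10) + (1/180)/(x + 8) - (1/80)/(x - 2). Integrate each term: (1/144) ln|(x - 10)| + (1/180) ln|(x + 8)| - (1/80) ln|(x - 2)| + C


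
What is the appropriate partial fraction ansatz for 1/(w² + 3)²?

Repeated quadratic factor: (αw + β)/(w² + 3) + (γw + δ)/(w² + 3)²


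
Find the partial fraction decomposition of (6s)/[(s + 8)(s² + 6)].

At s=-8: A = (6·(-8) + 0)/((-8)² + 6) = -24/35. B = -A = 24/35, C = 6 - (-8)·A = 18/35
Result: (-24/35)/(s + 8) + ((24/35)s + 18/35)/(s² + 6)


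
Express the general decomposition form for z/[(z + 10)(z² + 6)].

Linear + irreducible quadratic: P/(z + 10) + (Qz + R)/(z² + 6)


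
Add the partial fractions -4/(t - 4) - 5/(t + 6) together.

Common denominator (t - 4)(t + 6). Numerator: -4(t + 6) - 5(t - 4) = (-4t - 24) - (5t - 20) = -9t - 4
Result: (-9t - 4)/[(t - 4)(t + 6)]


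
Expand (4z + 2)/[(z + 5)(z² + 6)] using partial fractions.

At z=-5: A = (4·(-5) + 2)/((-5)² + 6) = -18/31. B = -A = 18/31, C = 4 - (-5)·A = 34/31
Result: (-18/31)/(z + 5) + ((18/31)z + 34/31)/(z² + 6)


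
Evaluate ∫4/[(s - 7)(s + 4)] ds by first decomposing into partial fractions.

Decompose: 4/[(s - 7)(s + 4)] = (4/11)/(s - 7) - (4/11)/(s + 4). Integrate each term: (4/11) ln|(s - 7)| - (4/11) ln|(s + 4)| + C


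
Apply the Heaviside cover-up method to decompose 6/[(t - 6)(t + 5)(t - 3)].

Cover (t - 6), t=6: α = 6/[(6 + 5)(6 - 3)] = 2/11. Cover (t + 5), t=-5: β = 6/[(-5 - 6)(-5 - 3)] = 3/44. Cover (t - 3), t=3: γ = 6/[(3 - 6)(3 + 5)] = -1/4.
Result: (2/11)/(t - 6) + (3/44)/(t + 5) - (1/4)/(t - 3)


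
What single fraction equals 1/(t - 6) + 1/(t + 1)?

Common denominator (t - 6)(t + 1). Numerator: 1(t + 1) + 1(t - 6) = (t + 1) + (t - 6) = 2t - 5
Result: (2t - 5)/[(t - 6)(t + 1)]


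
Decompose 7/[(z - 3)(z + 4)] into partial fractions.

7/(z - 3)(z + 4) = P/(z - 3) + Q/(z + 4). P = 7/(3 + 4) = 1, Q = 7/(-4 - 3) = -1
Result: 1/(z - 3) - 1/(z + 4)


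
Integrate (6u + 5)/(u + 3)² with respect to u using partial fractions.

Decompose: α = 6, β = 6·(-3) + 5 = -13, so (6u + 5)/(u + 3)² = 6/(u + 3) - 13/(u + 3)². Integrate: ∫ α/(u + 3) du = 6 ln|(u + 3)|; ∫ β/(u + 3)² du = 13/(u + 3). Sum: 6 ln|(u + 3)| + 13/(u + 3) + C


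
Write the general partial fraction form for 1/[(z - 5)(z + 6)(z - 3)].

Three distinct linear factors: A/(z - 5) + B/(z + 6) + C/(z - 3)


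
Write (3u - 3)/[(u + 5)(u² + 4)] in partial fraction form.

At u=-5: A = (3·(-5) - 3)/((-5)² + 4) = -18/29. B = -A = 18/29, C = 3 - (-5)·A = -3/29
Result: (-18/29)/(u + 5) + ((18/29)u - 3/29)/(u² + 4)


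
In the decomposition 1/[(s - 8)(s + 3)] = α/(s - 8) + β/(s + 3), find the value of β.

Cover-up at s = -3: β = 1/(-3 - 8) = -1/11


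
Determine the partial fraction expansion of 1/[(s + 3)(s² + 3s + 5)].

Cover-up at s = -3: α = 1/((-3)² + 3·(-3) + 5) = 1/5. Then β = -α = -1/5, γ = -α·(3 - 3) = 0
Result: (1/5)/(s + 3) - ((1/5)s)/(s² + 3s + 5)


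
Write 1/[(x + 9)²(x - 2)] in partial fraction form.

Cover-up at x=2: C = 1/(2 + 9)² = 1/121. Cover-up at x=-9: B = 1/(-9 - 2) = -1/11. Comparing x² coeff: A = -C = -1/121
Result: (-1/121)/(x + 9) - (1/11)/(x + 9)² + (1/121)/(x - 2)


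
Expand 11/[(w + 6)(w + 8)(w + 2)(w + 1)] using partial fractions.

Using Heaviside cover-up: (11/40)/(w + 6) - (11/84)/(w + 8) - (11/24)/(w + 2) + (11/35)/(w + 1)


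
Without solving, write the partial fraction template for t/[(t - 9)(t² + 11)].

Linear + irreducible quadratic: P/(t - 9) + (Qt + R)/(t² + 11)


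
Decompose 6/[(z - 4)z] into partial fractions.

6/(z - 4)z = P/(z - 4) + Q/z. P = 6/(4 - 0) = 3/2, Q = 6/(0 - 4) = -3/2
Result: (3/2)/(z - 4) - (3/2)/z


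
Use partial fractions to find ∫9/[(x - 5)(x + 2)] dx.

Decompose: 9/[(x - 5)(x + 2)] = (9/7)/(x - 5) - (9/7)/(x + 2). Integrate each term: (9/7) ln|(x - 5)| - (9/7) ln|(x + 2)| + C


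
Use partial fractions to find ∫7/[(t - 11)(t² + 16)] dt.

Cover-up at t=11: α = 7/(11²+16) = 7/137. Coeff matching: β = -7/137, γ = -77/137. Decomposition: (7/137)/(t - 11) - ((7/137)t + 77/137)/(t² + 16). Integrate: linear → ln, quadratic → (1/2)ln + arctan: (7/137) ln|(t - 11)| - (7/274) ln(t² + 16) - (77/548) arctan(t/4) + C


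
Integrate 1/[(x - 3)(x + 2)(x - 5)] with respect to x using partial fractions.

Cover-up: A = -1/10, B = 1/35, C = 1/14. Decomposition: (-1/10)/(x - 3) + (1/35)/(x + 2) + (1/14)/(x - 5). Integrate each term: (-1/10) ln|(x - 3)| + (1/35) ln|(x + 2)| + (1/14) ln|(x - 5)| + C


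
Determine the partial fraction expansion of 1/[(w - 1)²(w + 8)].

Cover-up at w=-8: R = 1/(-8 - 1)² = 1/81. Cover-up at w=1: Q = 1/(1 + 8) = 1/9. Comparing w² coeff: P = -R = -1/81
Result: (-1/81)/(w - 1) + (1/9)/(w - 1)² + (1/81)/(w + 8)


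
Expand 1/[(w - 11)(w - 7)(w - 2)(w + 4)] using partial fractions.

Using Heaviside cover-up: (1/540)/(w - 11) - (1/220)/(w - 7) + (1/270)/(w - 2) - (1/990)/(w + 4)


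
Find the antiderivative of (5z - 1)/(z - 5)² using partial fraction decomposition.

Decompose: P = 5, Q = 5·5 - 1 = 24, so (5z - 1)/(z - 5)² = 5/(z - 5) + 24/(z - 5)². Integrate: ∫ P/(z - 5) dz = 5 ln|(z - 5)|; ∫ Q/(z - 5)² dz = -24/(z - 5). Sum: 5 ln|(z - 5)| - 24/(z - 5) + C


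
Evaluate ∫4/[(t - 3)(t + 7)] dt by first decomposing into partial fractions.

Decompose: 4/[(t - 3)(t + 7)] = (2/5)/(t - 3) - (2/5)/(t + 7). Integrate each term: (2/5) ln|(t - 3)| - (2/5) ln|(t + 7)| + C


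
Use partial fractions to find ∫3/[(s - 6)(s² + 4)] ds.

Cover-up at s=6: P = 3/(6²+4) = 3/40. Coeff matching: Q = -3/40, R = -9/20. Decomposition: (3/40)/(s - 6) - ((3/40)s + 9/20)/(s² + 4). Integrate: linear → ln, quadratic → (1/2)ln + arctan: (3/40) ln|(s - 6)| - (3/80) ln(s² + 4) - (9/40) arctan(s/2) + C


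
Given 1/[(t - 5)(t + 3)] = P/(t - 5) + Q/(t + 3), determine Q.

Cover-up at t = -3: Q = 1/(-3 - 5) = -1/8


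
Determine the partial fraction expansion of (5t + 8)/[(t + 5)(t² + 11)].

At t=-5: α = (5·(-5) + 8)/((-5)² + 11) = -17/36. β = -α = 17/36, γ = 5 - (-5)·α = 95/36
Result: (-17/36)/(t + 5) + ((17/36)t + 95/36)/(t² + 11)


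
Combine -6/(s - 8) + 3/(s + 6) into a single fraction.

Common denominator (s - 8)(s + 6). Numerator: -6(s + 6) + 3(s - 8) = (-6s - 36) + (3s - 24) = -3s - 60
Result: (-3s - 60)/[(s - 8)(s + 6)]


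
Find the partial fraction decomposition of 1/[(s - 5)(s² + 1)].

Cover-up at s = 5: A = 1/(5² + 1) = 1/26. Then B = -A = -1/26, C = -A·(0 + 5) = -5/26
Result: (1/26)/(s - 5) - ((1/26)s + 5/26)/(s² + 1)


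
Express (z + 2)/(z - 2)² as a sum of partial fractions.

(z + 2) = P(z - 2) + Q. At z = 2: Q = 1·2 + 2 = 4. Coeff of z: P = 1
Result: 1/(z - 2) + 4/(z - 2)²


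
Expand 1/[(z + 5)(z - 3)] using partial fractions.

1/(z + 5)(z - 3) = α/(z + 5) + β/(z - 3). α = 1/(-5 - 3) = -1/8, β = 1/(3 + 5) = 1/8
Result: (-1/8)/(z + 5) + (1/8)/(z - 3)


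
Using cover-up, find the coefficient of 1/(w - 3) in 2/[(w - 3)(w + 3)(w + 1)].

Cover (w - 3), set w=3: 2/[(3 + 3)(3 + 1)] = 1/12


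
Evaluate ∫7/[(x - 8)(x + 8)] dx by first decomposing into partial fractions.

Decompose: 7/[(x - 8)(x + 8)] = (7/16)/(x - 8) - (7/16)/(x + 8). Integrate each term: (7/16) ln|(x - 8)| - (7/16) ln|(x + 8)| + C


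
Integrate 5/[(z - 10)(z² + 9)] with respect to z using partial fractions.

Cover-up at z=10: α = 5/(10²+9) = 5/109. Coeff matching: β = -5/109, γ = -50/109. Decomposition: (5/109)/(z - 10) - ((5/109)z + 50/109)/(z² + 9). Integrate: linear → ln, quadratic → (1/2)ln + arctan: (5/109) ln|(z - 10)| - (5/218) ln(z² + 9) - (50/327) arctan(z/3) + C


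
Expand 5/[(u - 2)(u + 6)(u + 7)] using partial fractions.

Using cover-up method: α = 5/72, β = -5/8, γ = 5/9
Result: (5/72)/(u - 2) - (5/8)/(u + 6) + (5/9)/(u + 7)


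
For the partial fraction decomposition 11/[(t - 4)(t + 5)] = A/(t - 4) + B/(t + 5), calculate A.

Cover-up at t = 4: A = 11/(4 + 5) = 11/9


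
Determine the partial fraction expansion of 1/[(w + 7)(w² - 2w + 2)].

Cover-up at w = -7: A = 1/((-7)² - 2·(-7) + 2) = 1/65. Then B = -A = -1/65, C = -A·(-2 - 7) = 9/65
Result: (1/65)/(w + 7) - ((1/65)w - 9/65)/(w² - 2w + 2)


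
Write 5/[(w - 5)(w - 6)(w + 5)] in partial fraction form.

Using cover-up method: A = -1/2, B = 5/11, C = 1/22
Result: (-1/2)/(w - 5) + (5/11)/(w - 6) + (1/22)/(w + 5)


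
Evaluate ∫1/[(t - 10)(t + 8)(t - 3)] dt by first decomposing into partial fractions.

Cover-up: P = 1/126, Q = 1/198, R = -1/77. Decomposition: (1/126)/(t - 10) + (1/198)/(t + 8) - (1/77)/(t - 3). Integrate each term: (1/126) ln|(t - 10)| + (1/198) ln|(t + 8)| - (1/77) ln|(t - 3)| + C


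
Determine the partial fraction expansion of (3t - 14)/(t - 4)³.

(3t - 14) = P(t - 4)² + Q(t - 4) + R. At t = 4: R = 3·4 - 14 = -2. Coefficients: P = 0, Q = 3
Result: 3/(t - 4)² - 2/(t - 4)³


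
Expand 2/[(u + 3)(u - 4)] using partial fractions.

2/(u + 3)(u - 4) = P/(u + 3) + Q/(u - 4). P = 2/(-3 - 4) = -2/7, Q = 2/(4 + 3) = 2/7
Result: (-2/7)/(u + 3) + (2/7)/(u - 4)


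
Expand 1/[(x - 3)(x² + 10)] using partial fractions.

Cover-up at x = 3: A = 1/(3² + 10) = 1/19. Then B = -A = -1/19, C = -A·(0 + 3) = -3/19
Result: (1/19)/(x - 3) - ((1/19)x + 3/19)/(x² + 10)


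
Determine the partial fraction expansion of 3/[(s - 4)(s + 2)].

3/(s - 4)(s + 2) = P/(s - 4) + Q/(s + 2). P = 3/(4 + 2) = 1/2, Q = 3/(-2 - 4) = -1/2
Result: (1/2)/(s - 4) - (1/2)/(s + 2)


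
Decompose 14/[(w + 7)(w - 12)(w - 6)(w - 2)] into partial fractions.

Using Heaviside cover-up: (-14/2223)/(w + 7) + (7/570)/(w - 12) - (7/156)/(w - 6) + (7/180)/(w - 2)


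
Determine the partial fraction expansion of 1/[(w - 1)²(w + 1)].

Cover-up at w=-1: C = 1/(-1 - 1)² = 1/4. Cover-up at w=1: B = 1/(1 + 1) = 1/2. Comparing w² coeff: A = -C = -1/4
Result: (-1/4)/(w - 1) + (1/2)/(w - 1)² + (1/4)/(w + 1)


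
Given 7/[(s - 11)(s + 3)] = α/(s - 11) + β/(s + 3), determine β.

Cover-up at s = -3: β = 7/(-3 - 11) = -7/14 = -1/2


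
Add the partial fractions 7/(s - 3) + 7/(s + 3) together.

Common denominator (s - 3)(s + 3). Numerator: 7(s + 3) + 7(s - 3) = (7s + 21) + (7s - 21) = 14s
Result: (14s)/[(s - 3)(s + 3)]


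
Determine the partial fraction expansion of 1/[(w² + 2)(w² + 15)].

Coefficient matching gives A = C = 0, B = 1/(15-2) = 1/13, D = -B = -1/13
Result: (1/13)/(w² + 2) - (1/13)/(w² + 15)


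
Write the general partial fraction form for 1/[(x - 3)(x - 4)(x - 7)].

Three distinct linear factors: P/(x - 3) + Q/(x - 4) + R/(x - 7)


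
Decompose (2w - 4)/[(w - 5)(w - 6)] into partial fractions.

At w=5: A = (2·5 - 4)/(5 - 6) = -6. At w=6: B = (2·6 - 4)/(6 - 5) = 8
Result: -6/(w - 5) + 8/(w - 6)


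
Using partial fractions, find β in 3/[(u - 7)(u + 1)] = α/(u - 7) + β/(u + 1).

Cover-up at u = -1: β = 3/(-1 - 7) = -3/8


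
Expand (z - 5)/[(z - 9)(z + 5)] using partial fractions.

At z=9: α = (1·9 - 5)/(9 + 5) = 2/7. At z=-5: β = (1·(-5) - 5)/(-5 - 9) = 5/7
Result: (2/7)/(z - 9) + (5/7)/(z + 5)


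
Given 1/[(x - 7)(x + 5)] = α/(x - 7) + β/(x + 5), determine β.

Cover-up at x = -5: β = 1/(-5 - 7) = -1/12


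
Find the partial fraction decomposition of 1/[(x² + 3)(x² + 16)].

Coefficient matching gives P = R = 0, Q = 1/(16-3) = 1/13, S = -Q = -1/13
Result: (1/13)/(x² + 3) - (1/13)/(x² + 16)


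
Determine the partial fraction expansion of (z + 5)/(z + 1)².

(z + 5) = P(z + 1) + Q. At z = -1: Q = 1·(-1) + 5 = 4. Coeff of z: P = 1
Result: 1/(z + 1) + 4/(z + 1)²


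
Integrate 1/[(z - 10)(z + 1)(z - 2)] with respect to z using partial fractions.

Cover-up: A = 1/88, B = 1/33, C = -1/24. Decomposition: (1/88)/(z - 10) + (1/33)/(z + 1) - (1/24)/(z - 2). Integrate each term: (1/88) ln|(z - 10)| + (1/33) ln|(z + 1)| - (1/24) ln|(z - 2)| + C


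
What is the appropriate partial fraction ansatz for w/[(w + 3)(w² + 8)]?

Linear + irreducible quadratic: A/(w + 3) + (Bw + C)/(w² + 8)


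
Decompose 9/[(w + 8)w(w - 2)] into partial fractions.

Using cover-up method: α = 9/80, β = -9/16, γ = 9/20
Result: (9/80)/(w + 8) - (9/16)/w + (9/20)/(w - 2)


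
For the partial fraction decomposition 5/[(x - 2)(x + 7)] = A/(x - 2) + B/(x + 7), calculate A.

Cover-up at x = 2: A = 5/(2 + 7) = 5/9


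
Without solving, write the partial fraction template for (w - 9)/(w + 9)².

Repeated linear factor: α/(w + 9) + β/(w + 9)²


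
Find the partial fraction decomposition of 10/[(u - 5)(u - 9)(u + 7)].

Using cover-up method: A = -5/24, B = 5/32, C = 5/96
Result: (-5/24)/(u - 5) + (5/32)/(u - 9) + (5/96)/(u + 7)


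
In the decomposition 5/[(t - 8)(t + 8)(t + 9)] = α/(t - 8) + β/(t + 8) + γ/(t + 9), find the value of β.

Cover-up at t = -8: β = 5/[(-8 - 8)(-8 + 9)] = 5/[(-16)(1)] = -5/16


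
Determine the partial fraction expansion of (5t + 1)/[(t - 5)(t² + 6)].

At t=5: A = (5·5 + 1)/(5² + 6) = 26/31. B = -A = -26/31, C = 5 - 5·A = 25/31
Result: (26/31)/(t - 5) - ((26/31)t - 25/31)/(t² + 6)


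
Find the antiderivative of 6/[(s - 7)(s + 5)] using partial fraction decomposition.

Decompose: 6/[(s - 7)(s + 5)] = (1/2)/(s - 7) - (1/2)/(s + 5). Integrate each term: (1/2) ln|(s - 7)| - (1/2) ln|(s + 5)| + C


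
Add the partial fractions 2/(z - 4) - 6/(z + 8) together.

Common denominator (z - 4)(z + 8). Numerator: 2(z + 8) - 6(z - 4) = (2z + 16) - (6z - 24) = -4z + 40
Result: (-4z + 40)/[(z - 4)(z + 8)]


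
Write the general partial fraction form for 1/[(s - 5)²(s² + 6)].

Repeated linear + quadratic: A/(s - 5) + B/(s - 5)² + (Cs + D)/(s² + 6)


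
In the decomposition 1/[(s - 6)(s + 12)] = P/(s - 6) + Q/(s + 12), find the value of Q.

Cover-up at s = -12: Q = 1/(-12 - 6) = -1/18


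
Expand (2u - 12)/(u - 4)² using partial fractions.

(2u - 12) = α(u - 4) + β. At u = 4: β = 2·4 - 12 = -4. Coeff of u: α = 2
Result: 2/(u - 4) - 4/(u - 4)²


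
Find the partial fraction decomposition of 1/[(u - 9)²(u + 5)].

Cover-up at u=-5: γ = 1/(-5 - 9)² = 1/196. Cover-up at u=9: β = 1/(9 + 5) = 1/14. Comparing u² coeff: α = -γ = -1/196
Result: (-1/196)/(u - 9) + (1/14)/(u - 9)² + (1/196)/(u + 5)


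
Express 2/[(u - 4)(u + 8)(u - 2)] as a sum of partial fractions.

Using cover-up method: α = 1/12, β = 1/60, γ = -1/10
Result: (1/12)/(u - 4) + (1/60)/(u + 8) - (1/10)/(u - 2)


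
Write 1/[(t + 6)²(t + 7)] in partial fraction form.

Cover-up at t=-7: R = 1/(-7 + 6)² = 1. Cover-up at t=-6: Q = 1/(-6 + 7) = 1. Comparing t² coeff: P = -R = -1
Result: -1/(t + 6) + 1/(t + 6)² + 1/(t + 7)


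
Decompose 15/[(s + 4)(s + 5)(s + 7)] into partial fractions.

Using cover-up method: A = 5, B = -15/2, C = 5/2
Result: 5/(s + 4) - (15/2)/(s + 5) + (5/2)/(s + 7)


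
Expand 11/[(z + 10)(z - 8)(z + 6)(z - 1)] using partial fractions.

Using Heaviside cover-up: (-1/72)/(z + 10) + (11/1764)/(z - 8) + (11/392)/(z + 6) - (1/49)/(z - 1)


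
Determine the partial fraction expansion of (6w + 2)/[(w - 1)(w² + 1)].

At w=1: P = (6·1 + 2)/(1² + 1) = 4. Q = -P = -4, R = 6 - 1·P = 2
Result: 4/(w - 1) - (4w - 2)/(w² + 1)


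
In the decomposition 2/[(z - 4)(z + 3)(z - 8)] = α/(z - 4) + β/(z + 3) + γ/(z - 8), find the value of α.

Cover-up at z = 4: α = 2/[(4 + 3)(4 - 8)] = 2/[(7)(-4)] = -2/28 = -1/14


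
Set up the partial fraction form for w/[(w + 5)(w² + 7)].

Linear + irreducible quadratic: A/(w + 5) + (Bw + C)/(w² + 7)


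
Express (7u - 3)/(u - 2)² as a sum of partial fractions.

(7u - 3) = A(u - 2) + B. At u = 2: B = 7·2 - 3 = 11. Coeff of u: A = 7
Result: 7/(u - 2) + 11/(u - 2)²


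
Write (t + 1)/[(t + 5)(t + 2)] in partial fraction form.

At t=-5: A = (1·(-5) + 1)/(-5 + 2) = 4/3. At t=-2: B = (1·(-2) + 1)/(-2 + 5) = -1/3
Result: (4/3)/(t + 5) - (1/3)/(t + 2)


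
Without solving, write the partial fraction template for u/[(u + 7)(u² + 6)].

Linear + irreducible quadratic: P/(u + 7) + (Qu + R)/(u² + 6)


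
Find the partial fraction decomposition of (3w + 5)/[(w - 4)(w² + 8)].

At w=4: A = (3·4 + 5)/(4² + 8) = 17/24. B = -A = -17/24, C = 3 - 4·A = 1/6
Result: (17/24)/(w - 4) - ((17/24)w - 1/6)/(w² + 8)


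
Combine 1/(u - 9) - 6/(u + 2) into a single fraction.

Common denominator (u - 9)(u + 2). Numerator: 1(u + 2) - 6(u - 9) = (u + 2) - (6u - 54) = -5u + 56
Result: (-5u + 56)/[(u - 9)(u + 2)]


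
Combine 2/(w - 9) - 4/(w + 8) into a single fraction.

Common denominator (w - 9)(w + 8). Numerator: 2(w + 8) - 4(w - 9) = (2w + 16) - (4w - 36) = -2w + 52
Result: (-2w + 52)/[(w - 9)(w + 8)]


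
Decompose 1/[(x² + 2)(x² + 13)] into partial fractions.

Coefficient matching gives α = γ = 0, β = 1/(13-2) = 1/11, δ = -β = -1/11
Result: (1/11)/(x² + 2) - (1/11)/(x² + 13)


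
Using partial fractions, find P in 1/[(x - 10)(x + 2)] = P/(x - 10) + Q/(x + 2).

Cover-up at x = 10: P = 1/(10 + 2) = 1/12


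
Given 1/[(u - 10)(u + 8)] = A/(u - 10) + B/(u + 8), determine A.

Cover-up at u = 10: A = 1/(10 + 8) = 1/18


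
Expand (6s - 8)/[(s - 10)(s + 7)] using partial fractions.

At s=10: P = (6·10 - 8)/(10 + 7) = 52/17. At s=-7: Q = (6·(-7) - 8)/(-7 - 10) = 50/17
Result: (52/17)/(s - 10) + (50/17)/(s + 7)


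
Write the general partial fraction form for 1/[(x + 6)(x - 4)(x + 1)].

Three distinct linear factors: A/(x + 6) + B/(x - 4) + C/(x + 1)


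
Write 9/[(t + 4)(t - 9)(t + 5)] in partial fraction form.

Using cover-up method: P = -9/13, Q = 9/182, R = 9/14
Result: (-9/13)/(t + 4) + (9/182)/(t - 9) + (9/14)/(t + 5)


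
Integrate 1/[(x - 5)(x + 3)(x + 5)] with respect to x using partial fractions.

Cover-up: P = 1/80, Q = -1/16, R = 1/20. Decomposition: (1/80)/(x - 5) - (1/16)/(x + 3) + (1/20)/(x + 5). Integrate each term: (1/80) ln|(x - 5)| - (1/16) ln|(x + 3)| + (1/20) ln|(x + 5)| + C


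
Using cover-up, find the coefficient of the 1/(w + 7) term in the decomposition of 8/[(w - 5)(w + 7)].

Cover (w + 7), set w=-7: 8/((w - 5) at w=-7) = 8/(-12) = -2/3


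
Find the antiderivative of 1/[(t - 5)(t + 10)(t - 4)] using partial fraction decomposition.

Cover-up: α = 1/15, β = 1/210, γ = -1/14. Decomposition: (1/15)/(t - 5) + (1/210)/(t + 10) - (1/14)/(t - 4). Integrate each term: (1/15) ln|(t - 5)| + (1/210) ln|(t + 10)| - (1/14) ln|(t - 4)| + C


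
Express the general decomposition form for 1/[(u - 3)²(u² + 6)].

Repeated linear + quadratic: P/(u - 3) + Q/(u - 3)² + (Ru + S)/(u² + 6)


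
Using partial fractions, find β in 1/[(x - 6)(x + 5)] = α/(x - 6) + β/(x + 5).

Cover-up at x = -5: β = 1/(-5 - 6) = -1/11


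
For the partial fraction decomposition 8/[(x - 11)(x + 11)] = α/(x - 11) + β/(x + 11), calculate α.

Cover-up at x = 11: α = 8/(11 + 11) = 8/22 = 4/11


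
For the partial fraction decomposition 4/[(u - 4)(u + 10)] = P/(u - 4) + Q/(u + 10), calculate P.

Cover-up at u = 4: P = 4/(4 + 10) = 4/14 = 2/7


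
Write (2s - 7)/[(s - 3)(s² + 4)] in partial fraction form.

At s=3: A = (2·3 - 7)/(3² + 4) = -1/13. B = -A = 1/13, C = 2 - 3·A = 29/13
Result: (-1/13)/(s - 3) + ((1/13)s + 29/13)/(s² + 4)


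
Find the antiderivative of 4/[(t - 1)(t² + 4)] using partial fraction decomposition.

Cover-up at t=1: α = 4/(1²+4) = 4/5. Coeff matching: β = -4/5, γ = -4/5. Decomposition: (4/5)/(t - 1) - ((4/5)t + 4/5)/(t² + 4). Integrate: linear → ln, quadratic → (1/2)ln + arctan: (4/5) ln|(t - 1)| - (2/5) ln(t² + 4) - (2/5) arctan(t/2) + C


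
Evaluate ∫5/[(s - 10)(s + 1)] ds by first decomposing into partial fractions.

Decompose: 5/[(s - 10)(s + 1)] = (5/11)/(s - 10) - (5/11)/(s + 1). Integrate each term: (5/11) ln|(s - 10)| - (5/11) ln|(s + 1)| + C


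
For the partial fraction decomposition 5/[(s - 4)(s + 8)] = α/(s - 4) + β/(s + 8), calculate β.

Cover-up at s = -8: β = 5/(-8 - 4) = -5/12


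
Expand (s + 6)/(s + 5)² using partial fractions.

(s + 6) = α(s + 5) + β. At s = -5: β = 1·(-5) + 6 = 1. Coeff of s: α = 1
Result: 1/(s + 5) + 1/(s + 5)²


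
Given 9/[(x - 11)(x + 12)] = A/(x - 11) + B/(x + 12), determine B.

Cover-up at x = -12: B = 9/(-12 - 11) = -9/23


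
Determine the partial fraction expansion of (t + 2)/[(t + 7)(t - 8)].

At t=-7: A = (1·(-7) + 2)/(-7 - 8) = 1/3. At t=8: B = (1·8 + 2)/(8 + 7) = 2/3
Result: (1/3)/(t + 7) + (2/3)/(t - 8)


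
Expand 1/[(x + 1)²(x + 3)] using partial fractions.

Cover-up at x=-3: C = 1/(-3 + 1)² = 1/4. Cover-up at x=-1: B = 1/(-1 + 3) = 1/2. Comparing x² coeff: A = -C = -1/4
Result: (-1/4)/(x + 1) + (1/2)/(x + 1)² + (1/4)/(x + 3)


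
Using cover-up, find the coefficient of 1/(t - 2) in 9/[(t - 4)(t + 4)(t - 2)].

Cover (t - 2), set t=2: 9/[(2 - 4)(2 + 4)] = -3/4


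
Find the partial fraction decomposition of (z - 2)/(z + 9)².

(z - 2) = P(z + 9) + Q. At z = -9: Q = 1·(-9) - 2 = -11. Coeff of z: P = 1
Result: 1/(z + 9) - 11/(z + 9)²


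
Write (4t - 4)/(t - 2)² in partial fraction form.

(4t - 4) = α(t - 2) + β. At t = 2: β = 4·2 - 4 = 4. Coeff of t: α = 4
Result: 4/(t - 2) + 4/(t - 2)²


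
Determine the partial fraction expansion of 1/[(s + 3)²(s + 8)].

Cover-up at s=-8: R = 1/(-8 + 3)² = 1/25. Cover-up at s=-3: Q = 1/(-3 + 8) = 1/5. Comparing s² coeff: P = -R = -1/25
Result: (-1/25)/(s + 3) + (1/5)/(s + 3)² + (1/25)/(s + 8)


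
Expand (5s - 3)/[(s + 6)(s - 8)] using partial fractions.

At s=-6: α = (5·(-6) - 3)/(-6 - 8) = 33/14. At s=8: β = (5·8 - 3)/(8 + 6) = 37/14
Result: (33/14)/(s + 6) + (37/14)/(s - 8)


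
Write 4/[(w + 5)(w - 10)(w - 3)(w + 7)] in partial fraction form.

Using Heaviside cover-up: (1/60)/(w + 5) + (4/1785)/(w - 10) - (1/140)/(w - 3) - (1/85)/(w + 7)


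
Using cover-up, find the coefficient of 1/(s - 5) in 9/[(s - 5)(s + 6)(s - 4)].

Cover (s - 5), set s=5: 9/[(5 + 6)(5 - 4)] = 9/11


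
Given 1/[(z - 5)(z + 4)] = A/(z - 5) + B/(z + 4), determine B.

Cover-up at z = -4: B = 1/(-4 - 5) = -1/9


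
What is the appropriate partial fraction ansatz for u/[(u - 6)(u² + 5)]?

Linear + irreducible quadratic: A/(u - 6) + (Bu + C)/(u² + 5)


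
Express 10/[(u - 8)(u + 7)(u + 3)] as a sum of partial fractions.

Using cover-up method: P = 2/33, Q = 1/6, R = -5/22
Result: (2/33)/(u - 8) + (1/6)/(u + 7) - (5/22)/(u + 3)


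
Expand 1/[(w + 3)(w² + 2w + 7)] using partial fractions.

Cover-up at w = -3: A = 1/((-3)² + 2·(-3) + 7) = 1/10. Then B = -A = -1/10, C = -A·(2 - 3) = 1/10
Result: (1/10)/(w + 3) - ((1/10)w - 1/10)/(w² + 2w + 7)


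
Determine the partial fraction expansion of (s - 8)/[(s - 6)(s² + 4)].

At s=6: α = (1·6 - 8)/(6² + 4) = -1/20. β = -α = 1/20, γ = 1 - 6·α = 13/10
Result: (-1/20)/(s - 6) + ((1/20)s + 13/10)/(s² + 4)


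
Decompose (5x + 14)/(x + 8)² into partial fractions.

(5x + 14) = α(x + 8) + β. At x = -8: β = 5·(-8) + 14 = -26. Coeff of x: α = 5
Result: 5/(x + 8) - 26/(x + 8)²


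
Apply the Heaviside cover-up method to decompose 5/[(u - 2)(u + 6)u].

Cover (u - 2), u=2: P = 5/[(2 + 6)(2 - 0)] = 5/16. Cover (u + 6), u=-6: Q = 5/[(-6 - 2)(-6 - 0)] = 5/48. Cover u, u=0: R = 5/[(0 - 2)(0 + 6)] = -5/12.
Result: (5/16)/(u - 2) + (5/48)/(u + 6) - (5/12)/u


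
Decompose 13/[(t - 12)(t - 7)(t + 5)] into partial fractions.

Using cover-up method: α = 13/85, β = -13/60, γ = 13/204
Result: (13/85)/(t - 12) - (13/60)/(t - 7) + (13/204)/(t + 5)


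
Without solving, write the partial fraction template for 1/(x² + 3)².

Repeated quadratic factor: (αx + β)/(x² + 3) + (γx + δ)/(x² + 3)²


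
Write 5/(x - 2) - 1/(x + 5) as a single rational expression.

Common denominator (x - 2)(x + 5). Numerator: 5(x + 5) - 1(x - 2) = (5x + 25) - (x - 2) = 4x + 27
Result: (4x + 27)/[(x - 2)(x + 5)]


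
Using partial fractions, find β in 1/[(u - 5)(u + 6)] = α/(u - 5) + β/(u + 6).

Cover-up at u = -6: β = 1/(-6 - 5) = -1/11


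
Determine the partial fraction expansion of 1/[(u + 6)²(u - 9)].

Cover-up at u=9: γ = 1/(9 + 6)² = 1/225. Cover-up at u=-6: β = 1/(-6 - 9) = -1/15. Comparing u² coeff: α = -γ = -1/225
Result: (-1/225)/(u + 6) - (1/15)/(u + 6)² + (1/225)/(u - 9)


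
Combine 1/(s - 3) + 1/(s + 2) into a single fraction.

Common denominator (s - 3)(s + 2). Numerator: 1(s + 2) + 1(s - 3) = (s + 2) + (s - 3) = 2s - 1
Result: (2s - 1)/[(s - 3)(s + 2)]


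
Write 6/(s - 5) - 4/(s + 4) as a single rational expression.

Common denominator (s - 5)(s + 4). Numerator: 6(s + 4) - 4(s - 5) = (6s + 24) - (4s - 20) = 2s + 44
Result: (2s + 44)/[(s - 5)(s + 4)]


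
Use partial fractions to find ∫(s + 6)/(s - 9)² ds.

Decompose: A = 1, B = 1·9 + 6 = 15, so (s + 6)/(s - 9)² = 1/(s - 9) + 15/(s - 9)². Integrate: ∫ A/(s - 9) ds = ln|(s - 9)|; ∫ B/(s - 9)² ds = -15/(s - 9). Sum: ln|(s - 9)| - 15/(s - 9) + C


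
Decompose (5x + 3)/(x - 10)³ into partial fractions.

(5x + 3) = A(x - 10)² + B(x - 10) + C. At x = 10: C = 5·10 + 3 = 53. Coefficients: A = 0, B = 5
Result: 5/(x - 10)² + 53/(x - 10)³


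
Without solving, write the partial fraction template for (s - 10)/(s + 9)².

Repeated linear factor: P/(s + 9) + Q/(s + 9)²


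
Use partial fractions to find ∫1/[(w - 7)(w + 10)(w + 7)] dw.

Cover-up: P = 1/238, Q = 1/51, R = -1/42. Decomposition: (1/238)/(w - 7) + (1/51)/(w + 10) - (1/42)/(w + 7). Integrate each term: (1/238) ln|(w - 7)| + (1/51) ln|(w + 10)| - (1/42) ln|(w + 7)| + C


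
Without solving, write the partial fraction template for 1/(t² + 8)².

Repeated quadratic factor: (At + B)/(t² + 8) + (Ct + D)/(t² + 8)²


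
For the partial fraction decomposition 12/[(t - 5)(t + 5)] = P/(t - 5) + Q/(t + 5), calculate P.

Cover-up at t = 5: P = 12/(5 + 5) = 12/10 = 6/5


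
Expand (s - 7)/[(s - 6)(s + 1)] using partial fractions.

At s=6: α = (1·6 - 7)/(6 + 1) = -1/7. At s=-1: β = (1·(-1) - 7)/(-1 - 6) = 8/7
Result: (-1/7)/(s - 6) + (8/7)/(s + 1)


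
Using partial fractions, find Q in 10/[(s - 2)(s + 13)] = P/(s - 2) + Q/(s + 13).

Cover-up at s = -13: Q = 10/(-13 - 2) = -10/15 = -2/3


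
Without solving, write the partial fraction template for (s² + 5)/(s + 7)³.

Repeated linear factor (power 3): P/(s + 7) + Q/(s + 7)² + R/(s + 7)³


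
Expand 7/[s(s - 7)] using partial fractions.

7/s(s - 7) = α/s + β/(s - 7). α = 7/(0 - 7) = -1, β = 7/(7 - 0) = 1
Result: -1/s + 1/(s - 7)


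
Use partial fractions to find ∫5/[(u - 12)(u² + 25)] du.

Cover-up at u=12: A = 5/(12²+25) = 5/169. Coeff matching: B = -5/169, C = -60/169. Decomposition: (5/169)/(u - 12) - ((5/169)u + 60/169)/(u² + 25). Integrate: linear → ln, quadratic → (1/2)ln + arctan: (5/169) ln|(u - 12)| - (5/338) ln(u² + 25) - (12/169) arctan(u/5) + C


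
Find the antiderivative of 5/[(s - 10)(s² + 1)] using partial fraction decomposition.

Cover-up at s=10: α = 5/(10²+1) = 5/101. Coeff matching: β = -5/101, γ = -50/101. Decomposition: (5/101)/(s - 10) - ((5/101)s + 50/101)/(s² + 1). Integrate: linear → ln, quadratic → (1/2)ln + arctan: (5/101) ln|(s - 10)| - (5/202) ln(s² + 1) - (50/101) arctan(s) + C


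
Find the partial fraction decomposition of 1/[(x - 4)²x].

Cover-up at x=0: R = 1/(0 - 4)² = 1/16. Cover-up at x=4: Q = 1/(4 - 0) = 1/4. Comparing x² coeff: P = -R = -1/16
Result: (-1/16)/(x - 4) + (1/4)/(x - 4)² + (1/16)/x


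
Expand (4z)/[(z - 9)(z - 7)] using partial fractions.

At z=9: α = (4·9 + 0)/(9 - 7) = 18. At z=7: β = (4·7 + 0)/(7 - 9) = -14
Result: 18/(z - 9) - 14/(z - 7)


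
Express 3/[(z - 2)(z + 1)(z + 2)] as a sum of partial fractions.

Using cover-up method: P = 1/4, Q = -1, R = 3/4
Result: (1/4)/(z - 2) - 1/(z + 1) + (3/4)/(z + 2)


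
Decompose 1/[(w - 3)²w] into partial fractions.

Cover-up at w=0: γ = 1/(0 - 3)² = 1/9. Cover-up at w=3: β = 1/(3 - 0) = 1/3. Comparing w² coeff: α = -γ = -1/9
Result: (-1/9)/(w - 3) + (1/3)/(w - 3)² + (1/9)/w


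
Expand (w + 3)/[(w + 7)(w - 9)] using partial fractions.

At w=-7: α = (1·(-7) + 3)/(-7 - 9) = 1/4. At w=9: β = (1·9 + 3)/(9 + 7) = 3/4
Result: (1/4)/(w + 7) + (3/4)/(w - 9)


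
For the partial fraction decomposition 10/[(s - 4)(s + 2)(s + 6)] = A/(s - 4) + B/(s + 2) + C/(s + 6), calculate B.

Cover-up at s = -2: B = 10/[(-2 - 4)(-2 + 6)] = 10/[(-6)(4)] = -10/24 = -5/12


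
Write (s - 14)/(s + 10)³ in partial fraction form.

(s - 14) = P(s + 10)² + Q(s + 10) + R. At s = -10: R = 1·(-10) - 14 = -24. Coefficients: P = 0, Q = 1
Result: 1/(s + 10)² - 24/(s + 10)³


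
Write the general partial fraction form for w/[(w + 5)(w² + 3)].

Linear + irreducible quadratic: P/(w + 5) + (Qw + R)/(w² + 3)


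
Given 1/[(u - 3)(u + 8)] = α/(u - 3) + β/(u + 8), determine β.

Cover-up at u = -8: β = 1/(-8 - 3) = -1/11


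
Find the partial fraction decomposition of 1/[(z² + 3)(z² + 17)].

Coefficient matching gives P = R = 0, Q = 1/(17-3) = 1/14, S = -Q = -1/14
Result: (1/14)/(z² + 3) - (1/14)/(z² + 17)


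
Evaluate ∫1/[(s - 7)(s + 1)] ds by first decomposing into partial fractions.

Decompose: 1/[(s - 7)(s + 1)] = (1/8)/(s - 7) - (1/8)/(s + 1). Integrate each term: (1/8) ln|(s - 7)| - (1/8) ln|(s + 1)| + C


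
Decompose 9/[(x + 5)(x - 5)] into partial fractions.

9/(x + 5)(x - 5) = A/(x + 5) + B/(x - 5). A = 9/(-5 - 5) = -9/10, B = 9/(5 + 5) = 9/10
Result: (-9/10)/(x + 5) + (9/10)/(x - 5)


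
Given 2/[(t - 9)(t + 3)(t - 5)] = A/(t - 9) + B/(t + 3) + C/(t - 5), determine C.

Cover-up at t = 5: C = 2/[(5 - 9)(5 + 3)] = 2/[(-4)(8)] = -2/32 = -1/16


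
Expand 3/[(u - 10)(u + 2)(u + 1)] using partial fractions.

Using cover-up method: A = 1/44, B = 1/4, C = -3/11
Result: (1/44)/(u - 10) + (1/4)/(u + 2) - (3/11)/(u + 1)


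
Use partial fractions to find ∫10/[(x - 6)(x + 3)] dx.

Decompose: 10/[(x - 6)(x + 3)] = (10/9)/(x - 6) - (10/9)/(x + 3). Integrate each term: (10/9) ln|(x - 6)| - (10/9) ln|(x + 3)| + C


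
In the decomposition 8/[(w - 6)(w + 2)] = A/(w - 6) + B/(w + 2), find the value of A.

Cover-up at w = 6: A = 8/(6 + 2) = 8/8 = 1


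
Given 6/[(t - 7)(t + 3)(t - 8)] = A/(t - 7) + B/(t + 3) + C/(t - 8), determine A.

Cover-up at t = 7: A = 6/[(7 + 3)(7 - 8)] = 6/[(10)(-1)] = -6/10 = -3/5


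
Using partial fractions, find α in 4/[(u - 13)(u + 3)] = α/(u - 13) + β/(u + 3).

Cover-up at u = 13: α = 4/(13 + 3) = 4/16 = 1/4


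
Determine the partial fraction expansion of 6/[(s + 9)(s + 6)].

6/(s + 9)(s + 6) = A/(s + 9) + B/(s + 6). A = 6/(-9 + 6) = -2, B = 6/(-6 + 9) = 2
Result: -2/(s + 9) + 2/(s + 6)


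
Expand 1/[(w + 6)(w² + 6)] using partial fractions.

Cover-up at w = -6: α = 1/((-6)² + 6) = 1/42. Then β = -α = -1/42, γ = -α·(0 - 6) = 1/7
Result: (1/42)/(w + 6) - ((1/42)w - 1/7)/(w² + 6)


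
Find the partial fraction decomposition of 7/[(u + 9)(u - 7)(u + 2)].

Using cover-up method: A = 1/16, B = 7/144, C = -1/9
Result: (1/16)/(u + 9) + (7/144)/(u - 7) - (1/9)/(u + 2)


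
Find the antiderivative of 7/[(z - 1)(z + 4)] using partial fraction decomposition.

Decompose: 7/[(z - 1)(z + 4)] = (7/5)/(z - 1) - (7/5)/(z + 4). Integrate each term: (7/5) ln|(z - 1)| - (7/5) ln|(z + 4)| + C


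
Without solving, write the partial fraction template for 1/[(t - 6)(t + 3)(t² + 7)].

Two linear + quadratic: P/(t - 6) + Q/(t + 3) + (Rt + S)/(t² + 7)


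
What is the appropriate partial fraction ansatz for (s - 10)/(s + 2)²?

Repeated linear factor: α/(s + 2) + β/(s + 2)²


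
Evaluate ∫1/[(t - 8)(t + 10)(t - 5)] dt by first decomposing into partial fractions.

Cover-up: P = 1/54, Q = 1/270, R = -1/45. Decomposition: (1/54)/(t - 8) + (1/270)/(t + 10) - (1/45)/(t - 5). Integrate each term: (1/54) ln|(t - 8)| + (1/270) ln|(t + 10)| - (1/45) ln|(t - 5)| + C


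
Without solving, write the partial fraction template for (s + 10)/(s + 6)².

Repeated linear factor: A/(s + 6) + B/(s + 6)²


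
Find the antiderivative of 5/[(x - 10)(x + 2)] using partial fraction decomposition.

Decompose: 5/[(x - 10)(x + 2)] = (5/12)/(x - 10) - (5/12)/(x + 2). Integrate each term: (5/12) ln|(x - 10)| - (5/12) ln|(x + 2)| + C


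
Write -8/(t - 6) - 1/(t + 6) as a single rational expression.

Common denominator (t - 6)(t + 6). Numerator: -8(t + 6) - 1(t - 6) = (-8t - 48) - (t - 6) = -9t - 42
Result: (-9t - 42)/[(t - 6)(t + 6)]


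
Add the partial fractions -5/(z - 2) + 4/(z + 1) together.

Common denominator (z - 2)(z + 1). Numerator: -5(z + 1) + 4(z - 2) = (-5z - 5) + (4z - 8) = -z - 13
Result: (-z - 13)/[(z - 2)(z + 1)]


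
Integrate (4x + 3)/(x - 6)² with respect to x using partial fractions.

Decompose: α = 4, β = 4·6 + 3 = 27, so (4x + 3)/(x - 6)² = 4/(x - 6) + 27/(x - 6)². Integrate: ∫ α/(x - 6) dx = 4 ln|(x - 6)|; ∫ β/(x - 6)² dx = -27/(x - 6). Sum: 4 ln|(x - 6)| - 27/(x - 6) + C


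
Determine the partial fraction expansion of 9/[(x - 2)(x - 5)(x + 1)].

Using cover-up method: A = -1, B = 1/2, C = 1/2
Result: -1/(x - 2) + (1/2)/(x - 5) + (1/2)/(x + 1)


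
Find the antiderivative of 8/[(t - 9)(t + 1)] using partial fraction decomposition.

Decompose: 8/[(t - 9)(t + 1)] = (4/5)/(t - 9) - (4/5)/(t + 1). Integrate each term: (4/5) ln|(t - 9)| - (4/5) ln|(t + 1)| + C


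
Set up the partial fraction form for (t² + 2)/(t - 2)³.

Repeated linear factor (power 3): α/(t - 2) + β/(t - 2)² + γ/(t - 2)³


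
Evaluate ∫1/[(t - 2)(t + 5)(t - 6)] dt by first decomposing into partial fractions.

Cover-up: α = -1/28, β = 1/77, γ = 1/44. Decomposition: (-1/28)/(t - 2) + (1/77)/(t + 5) + (1/44)/(t - 6). Integrate each term: (-1/28) ln|(t - 2)| + (1/77) ln|(t + 5)| + (1/44) ln|(t - 6)| + C


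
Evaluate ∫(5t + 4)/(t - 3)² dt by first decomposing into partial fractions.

Decompose: P = 5, Q = 5·3 + 4 = 19, so (5t + 4)/(t - 3)² = 5/(t - 3) + 19/(t - 3)². Integrate: ∫ P/(t - 3) dt = 5 ln|(t - 3)|; ∫ Q/(t - 3)² dt = -19/(t - 3). Sum: 5 ln|(t - 3)| - 19/(t - 3) + C


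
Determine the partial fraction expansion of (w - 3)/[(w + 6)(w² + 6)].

At w=-6: α = (1·(-6) - 3)/((-6)² + 6) = -3/14. β = -α = 3/14, γ = 1 - (-6)·α = -2/7
Result: (-3/14)/(w + 6) + ((3/14)w - 2/7)/(w² + 6)


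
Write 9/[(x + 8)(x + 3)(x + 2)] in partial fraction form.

Using cover-up method: P = 3/10, Q = -9/5, R = 3/2
Result: (3/10)/(x + 8) - (9/5)/(x + 3) + (3/2)/(x + 2)
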